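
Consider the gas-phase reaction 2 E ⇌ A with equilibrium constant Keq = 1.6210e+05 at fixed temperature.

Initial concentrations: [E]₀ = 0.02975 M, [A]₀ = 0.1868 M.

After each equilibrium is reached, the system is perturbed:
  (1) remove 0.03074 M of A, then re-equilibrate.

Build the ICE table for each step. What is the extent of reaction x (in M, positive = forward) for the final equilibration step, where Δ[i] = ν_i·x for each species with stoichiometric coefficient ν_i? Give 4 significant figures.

Q₀ = 211.1 vs Keq = 1.6210e+05 ⇒ Q<K, forward
Step 1:
                   E          A
  I          0.02975     0.1868
  C         -0.02864    0.01432
  E         0.001114     0.2011
  solve Keq expr → x = 0.01432; check Q = 1.6210e+05
Then remove 0.03074 M of A.
Step 2:
                   E          A
  I         0.001114     0.1704
  C       -8.8520e-05 4.4260e-05
  E         0.001025     0.1704
  solve Keq expr → x = 4.4260e-05; check Q = 1.6210e+05

x = 4.4260e-05 M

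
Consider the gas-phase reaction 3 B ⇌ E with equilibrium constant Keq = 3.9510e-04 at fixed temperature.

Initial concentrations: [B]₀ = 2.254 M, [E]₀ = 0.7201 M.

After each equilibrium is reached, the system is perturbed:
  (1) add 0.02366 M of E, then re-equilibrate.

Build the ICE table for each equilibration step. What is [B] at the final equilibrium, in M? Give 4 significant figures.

Q₀ = 0.06288 vs Keq = 3.9510e-04 ⇒ Q>K, reverse
Step 1:
                   B          E
  Initial      2.254     0.7201
  Change       2.065    -0.6883
  Equil        4.319    0.03183
  solve Keq expr → x = -0.6883; check Q = 3.9510e-04
Then add 0.02366 M of E.
Step 2:
                   B          E
  Initial      4.319    0.05549
  Change      0.0665   -0.02217
  Equil        4.385    0.03332
  solve Keq expr → x = -0.02217; check Q = 3.9510e-04

[B]_eq = 4.385 M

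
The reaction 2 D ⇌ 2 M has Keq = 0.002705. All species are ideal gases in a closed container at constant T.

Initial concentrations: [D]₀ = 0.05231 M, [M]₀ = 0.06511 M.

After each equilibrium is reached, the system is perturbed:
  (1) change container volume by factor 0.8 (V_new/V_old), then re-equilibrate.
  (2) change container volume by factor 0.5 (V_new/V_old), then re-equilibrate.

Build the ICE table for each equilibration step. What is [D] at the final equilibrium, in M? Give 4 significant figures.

Q₀ = 1.549 vs Keq = 0.002705 ⇒ Q>K, reverse
Step 1:
                  D         M
  I         0.05231   0.06511
  C          0.0593   -0.0593
  E          0.1116  0.005805
  solve Keq expr → x = -0.02965; check Q = 0.002705
Then change container volume by factor 0.8 (V_new/V_old).
Step 2:
                  D         M
  I          0.1395  0.007256
  C               0         0
  E          0.1395  0.007256
  solve Keq expr → x = 0; check Q = 0.002705
Then change container volume by factor 0.5 (V_new/V_old).
Step 3:
                  D         M
  I           0.279   0.01451
  C               0         0
  E           0.279   0.01451
  solve Keq expr → x = 0; check Q = 0.002705

[D]_eq = 0.279 M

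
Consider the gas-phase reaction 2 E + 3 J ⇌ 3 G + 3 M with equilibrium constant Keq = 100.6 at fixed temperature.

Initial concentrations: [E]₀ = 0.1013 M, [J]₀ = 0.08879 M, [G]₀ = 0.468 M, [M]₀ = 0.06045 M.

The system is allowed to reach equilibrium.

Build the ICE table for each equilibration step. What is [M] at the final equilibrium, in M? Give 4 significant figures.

[M]_eq = 0.09407 M

Q₀ = 3.152 vs Keq = 100.6 ⇒ Q<K, forward
Step 1:
                    E           J           G           M
  Initial      0.1013     0.08879       0.468     0.06045
  Change     -0.02242    -0.03362     0.03362     0.03362
  Equil       0.07888     0.05517      0.5016     0.09407
  solve Keq expr → x = 0.01121; check Q = 100.6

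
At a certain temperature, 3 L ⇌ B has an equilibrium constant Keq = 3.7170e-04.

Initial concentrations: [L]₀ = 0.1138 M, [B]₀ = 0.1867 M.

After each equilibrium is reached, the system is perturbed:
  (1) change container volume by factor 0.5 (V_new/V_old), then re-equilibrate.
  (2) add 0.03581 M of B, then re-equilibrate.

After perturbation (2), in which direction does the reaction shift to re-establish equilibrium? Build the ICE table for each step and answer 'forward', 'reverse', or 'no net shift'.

Q₀ = 126.7 vs Keq = 3.7170e-04 ⇒ Q>K, reverse
Step 1:
                  L         B
  I          0.1138    0.1867
  C          0.5598   -0.1866
  E          0.6736 1.1358e-04
  solve Keq expr → x = -0.1866; check Q = 3.7170e-04
Then change container volume by factor 0.5 (V_new/V_old).
Step 2:
                  L         B
  I           1.347 2.2717e-04
  C       -0.002032 6.7740e-04
  E           1.345 9.0457e-04
  solve Keq expr → x = 6.7740e-04; check Q = 3.7170e-04
Then add 0.03581 M of B.
Step 3:
                  L         B
  I           1.345   0.03671
  C          0.1067  -0.03558
  E           1.452  0.001137
  solve Keq expr → x = -0.03558; check Q = 3.7170e-04

Direction: reverse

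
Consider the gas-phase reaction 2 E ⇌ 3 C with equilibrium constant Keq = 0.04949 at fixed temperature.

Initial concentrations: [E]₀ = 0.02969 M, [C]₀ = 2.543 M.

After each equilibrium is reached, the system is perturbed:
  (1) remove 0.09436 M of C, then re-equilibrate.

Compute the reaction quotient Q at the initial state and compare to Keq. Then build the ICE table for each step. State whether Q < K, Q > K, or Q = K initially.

Q₀ = 1.8656e+04; Q > K (proceeds reverse)

Q₀ = 1.8656e+04 vs Keq = 0.04949 ⇒ Q>K, reverse
Step 1:
                   E          C
  Initial    0.02969      2.543
  Change       1.387      -2.08
  Equil        1.416      0.463
  solve Keq expr → x = -0.6933; check Q = 0.04949
Then remove 0.09436 M of C.
Step 2:
                   E          C
  Initial      1.416     0.3687
  Change    -0.05488    0.08232
  Equil        1.361      0.451
  solve Keq expr → x = 0.02744; check Q = 0.04949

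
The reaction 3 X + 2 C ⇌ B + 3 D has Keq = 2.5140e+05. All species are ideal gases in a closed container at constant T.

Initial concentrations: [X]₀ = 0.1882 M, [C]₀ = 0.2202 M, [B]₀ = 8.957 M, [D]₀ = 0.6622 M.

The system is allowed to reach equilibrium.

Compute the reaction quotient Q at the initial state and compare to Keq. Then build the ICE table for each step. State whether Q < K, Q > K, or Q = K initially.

Q₀ = 8047 vs Keq = 2.5140e+05 ⇒ Q<K, forward
Step 1:
                   X          C          B          D
  Initial     0.1882     0.2202      8.957     0.6622
  Change     -0.1005   -0.06697    0.03348     0.1005
  Equil      0.08775     0.1532       8.99     0.7627
  solve Keq expr → x = 0.03348; check Q = 2.5140e+05

Q₀ = 8047; Q < K (proceeds forward)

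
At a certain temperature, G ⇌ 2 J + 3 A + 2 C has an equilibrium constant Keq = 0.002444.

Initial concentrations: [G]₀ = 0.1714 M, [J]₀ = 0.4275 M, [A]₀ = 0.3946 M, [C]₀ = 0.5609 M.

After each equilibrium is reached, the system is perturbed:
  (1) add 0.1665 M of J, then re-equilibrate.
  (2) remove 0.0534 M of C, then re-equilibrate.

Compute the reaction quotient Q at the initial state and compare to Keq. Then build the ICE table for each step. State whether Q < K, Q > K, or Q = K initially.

Q₀ = 0.02061; Q > K (proceeds reverse)

Q₀ = 0.02061 vs Keq = 0.002444 ⇒ Q>K, reverse
Step 1:
                   G          J          A          C
  I           0.1714     0.4275     0.3946     0.5609
  C          0.04195    -0.0839    -0.1258    -0.0839
  E           0.2133     0.3436     0.2688      0.477
  solve Keq expr → x = -0.04195; check Q = 0.002444
Then add 0.1665 M of J.
Step 2:
                   G          J          A          C
  I           0.2133     0.5101     0.2688      0.477
  C          0.01372   -0.02744   -0.04117   -0.02744
  E           0.2271     0.4827     0.2276     0.4496
  solve Keq expr → x = -0.01372; check Q = 0.002444
Then remove 0.0534 M of C.
Step 3:
                   G          J          A          C
  I           0.2271     0.4827     0.2276     0.3962
  C        -0.004135    0.00827    0.01241    0.00827
  E           0.2229     0.4909       0.24     0.4044
  solve Keq expr → x = 0.004135; check Q = 0.002444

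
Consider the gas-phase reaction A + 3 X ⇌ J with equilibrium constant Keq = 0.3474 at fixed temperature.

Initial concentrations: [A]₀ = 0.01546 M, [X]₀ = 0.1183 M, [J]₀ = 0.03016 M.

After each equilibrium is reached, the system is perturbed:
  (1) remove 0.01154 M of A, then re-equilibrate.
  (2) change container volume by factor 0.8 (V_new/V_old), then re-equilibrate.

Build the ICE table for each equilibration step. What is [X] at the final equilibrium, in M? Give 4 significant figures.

[X]_eq = 0.2602 M

Q₀ = 1178 vs Keq = 0.3474 ⇒ Q>K, reverse
Step 1:
                    A           X           J
  Initial     0.01546      0.1183     0.03016
  Change      0.03002     0.09005    -0.03002
  Equil       0.04548      0.2084  1.4289e-04
  solve Keq expr → x = -0.03002; check Q = 0.3474
Then remove 0.01154 M of A.
Step 2:
                    A           X           J
  Initial     0.03394      0.2084  1.4289e-04
  Change   3.5981e-05  1.0794e-04 -3.5981e-05
  Equil       0.03397      0.2085  1.0691e-04
  solve Keq expr → x = -3.5981e-05; check Q = 0.3474
Then change container volume by factor 0.8 (V_new/V_old).
Step 3:
                    A           X           J
  Initial     0.04247      0.2606  1.3364e-04
  Change  -1.2548e-04 -3.7644e-04  1.2548e-04
  Equil       0.04234      0.2602  2.5912e-04
  solve Keq expr → x = 1.2548e-04; check Q = 0.3474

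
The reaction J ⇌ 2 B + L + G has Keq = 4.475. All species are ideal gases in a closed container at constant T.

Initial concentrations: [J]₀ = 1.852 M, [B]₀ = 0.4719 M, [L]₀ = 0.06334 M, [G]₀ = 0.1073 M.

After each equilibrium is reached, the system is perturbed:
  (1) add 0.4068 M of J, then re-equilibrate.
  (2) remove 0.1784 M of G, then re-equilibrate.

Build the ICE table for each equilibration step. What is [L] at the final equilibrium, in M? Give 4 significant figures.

[L]_eq = 1.048 M

Q₀ = 8.1722e-04 vs Keq = 4.475 ⇒ Q<K, forward
Step 1:
                    J           B           L           G
  Initial       1.852      0.4719     0.06334      0.1073
  Change      -0.8669       1.734      0.8669      0.8669
  Equil        0.9851       2.206      0.9302      0.9742
  solve Keq expr → x = 0.8669; check Q = 4.475
Then add 0.4068 M of J.
Step 2:
                    J           B           L           G
  Initial       1.392       2.206      0.9302      0.9742
  Change     -0.07659      0.1532     0.07659     0.07659
  Equil         1.315       2.359       1.007       1.051
  solve Keq expr → x = 0.07659; check Q = 4.475
Then remove 0.1784 M of G.
Step 3:
                    J           B           L           G
  Initial       1.315       2.359       1.007      0.8724
  Change     -0.04105     0.08209     0.04105     0.04105
  Equil         1.274       2.441       1.048      0.9134
  solve Keq expr → x = 0.04105; check Q = 4.475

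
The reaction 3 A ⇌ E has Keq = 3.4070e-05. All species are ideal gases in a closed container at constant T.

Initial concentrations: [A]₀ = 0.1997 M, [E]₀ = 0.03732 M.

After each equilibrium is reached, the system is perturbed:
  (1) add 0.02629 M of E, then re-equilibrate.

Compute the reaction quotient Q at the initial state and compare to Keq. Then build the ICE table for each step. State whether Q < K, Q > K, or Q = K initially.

Q₀ = 4.686 vs Keq = 3.4070e-05 ⇒ Q>K, reverse
Step 1:
                    A           E
  init         0.1997     0.03732
  Δ             0.112    -0.03732
  eq           0.3117  1.0313e-06
  solve Keq expr → x = -0.03732; check Q = 3.4070e-05
Then add 0.02629 M of E.
Step 2:
                    A           E
  init         0.3117     0.02629
  Δ           0.07887    -0.02629
  eq           0.3905  2.0292e-06
  solve Keq expr → x = -0.02629; check Q = 3.4070e-05

Q₀ = 4.686; Q > K (proceeds reverse)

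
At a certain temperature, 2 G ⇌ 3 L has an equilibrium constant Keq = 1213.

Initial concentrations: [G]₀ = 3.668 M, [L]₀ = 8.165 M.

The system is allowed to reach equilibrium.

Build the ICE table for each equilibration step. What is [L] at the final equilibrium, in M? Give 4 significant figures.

Q₀ = 40.46 vs Keq = 1213 ⇒ Q<K, forward
Step 1:
                  G         L
  Initial     3.668     8.165
  Change     -2.489     3.734
  Equil       1.179      11.9
  solve Keq expr → x = 1.245; check Q = 1213

[L]_eq = 11.9 M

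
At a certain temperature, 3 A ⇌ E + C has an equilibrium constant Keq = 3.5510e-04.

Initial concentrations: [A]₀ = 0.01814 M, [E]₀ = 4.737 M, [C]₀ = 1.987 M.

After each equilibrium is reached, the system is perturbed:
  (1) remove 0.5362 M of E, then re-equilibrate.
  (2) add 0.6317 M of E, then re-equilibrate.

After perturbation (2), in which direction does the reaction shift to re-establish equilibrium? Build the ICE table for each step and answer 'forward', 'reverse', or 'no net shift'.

Q₀ = 1.5768e+06 vs Keq = 3.5510e-04 ⇒ Q>K, reverse
Step 1:
                   A          E          C
  Initial    0.01814      4.737      1.987
  Change       5.882     -1.961     -1.961
  Equil          5.9      2.776    0.02627
  solve Keq expr → x = -1.961; check Q = 3.5510e-04
Then remove 0.5362 M of E.
Step 2:
                   A          E          C
  Initial        5.9       2.24    0.02627
  Change    -0.01773   0.005911   0.005911
  Equil        5.883      2.246    0.03218
  solve Keq expr → x = 0.005911; check Q = 3.5510e-04
Then add 0.6317 M of E.
Step 3:
                   A          E          C
  Initial      5.883      2.878    0.03218
  Change     0.02024  -0.006745  -0.006745
  Equil        5.903      2.871    0.02544
  solve Keq expr → x = -0.006745; check Q = 3.5510e-04

Direction: reverse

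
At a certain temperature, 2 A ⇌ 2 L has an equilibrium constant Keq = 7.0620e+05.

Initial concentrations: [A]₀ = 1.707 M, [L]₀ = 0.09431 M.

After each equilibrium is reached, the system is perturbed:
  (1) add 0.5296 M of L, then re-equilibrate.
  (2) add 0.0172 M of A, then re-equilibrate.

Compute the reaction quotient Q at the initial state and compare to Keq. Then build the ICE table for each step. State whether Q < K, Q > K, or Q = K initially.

Q₀ = 0.003052 vs Keq = 7.0620e+05 ⇒ Q<K, forward
Step 1:
                  A         L
  Initial     1.707   0.09431
  Change     -1.705     1.705
  Equil    0.002141     1.799
  solve Keq expr → x = 0.8524; check Q = 7.0620e+05
Then add 0.5296 M of L.
Step 2:
                  A         L
  Initial  0.002141     2.329
  Change  6.2946e-04 -6.2946e-04
  Equil     0.00277     2.328
  solve Keq expr → x = -3.1473e-04; check Q = 7.0620e+05
Then add 0.0172 M of A.
Step 3:
                  A         L
  Initial   0.01997     2.328
  Change   -0.01718   0.01718
  Equil    0.002791     2.345
  solve Keq expr → x = 0.00859; check Q = 7.0620e+05

Q₀ = 0.003052; Q < K (proceeds forward)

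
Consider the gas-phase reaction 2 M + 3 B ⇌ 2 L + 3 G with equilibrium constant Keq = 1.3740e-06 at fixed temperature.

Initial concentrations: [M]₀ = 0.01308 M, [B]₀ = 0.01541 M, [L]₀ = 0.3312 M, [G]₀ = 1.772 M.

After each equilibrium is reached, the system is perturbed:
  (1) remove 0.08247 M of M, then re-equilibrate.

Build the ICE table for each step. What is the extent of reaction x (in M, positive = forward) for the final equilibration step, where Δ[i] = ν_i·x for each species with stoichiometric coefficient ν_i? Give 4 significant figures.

x = -1.2287e-05 M

Q₀ = 9.7487e+08 vs Keq = 1.3740e-06 ⇒ Q>K, reverse
Step 1:
                    M           B           L           G
  I           0.01308     0.01541      0.3312       1.772
  C            0.3311      0.4966     -0.3311     -0.4966
  E            0.3442      0.5121  1.0264e-04       1.275
  solve Keq expr → x = -0.1655; check Q = 1.3740e-06
Then remove 0.08247 M of M.
Step 2:
                    M           B           L           G
  I            0.2617      0.5121  1.0264e-04       1.275
  C        2.4574e-05  3.6861e-05 -2.4574e-05 -3.6861e-05
  E            0.2617      0.5121  7.8063e-05       1.275
  solve Keq expr → x = -1.2287e-05; check Q = 1.3740e-06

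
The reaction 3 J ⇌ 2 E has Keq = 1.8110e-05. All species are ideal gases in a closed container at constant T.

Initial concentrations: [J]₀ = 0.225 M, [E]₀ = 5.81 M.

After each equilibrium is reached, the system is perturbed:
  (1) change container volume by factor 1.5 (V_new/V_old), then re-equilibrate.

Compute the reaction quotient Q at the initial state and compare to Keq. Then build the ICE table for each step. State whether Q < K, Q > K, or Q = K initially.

Q₀ = 2963; Q > K (proceeds reverse)

Q₀ = 2963 vs Keq = 1.8110e-05 ⇒ Q>K, reverse
Step 1:
                    J           E
  Initial       0.225        5.81
  Change        8.549      -5.699
  Equil         8.774      0.1106
  solve Keq expr → x = -2.85; check Q = 1.8110e-05
Then change container volume by factor 1.5 (V_new/V_old).
Step 2:
                    J           E
  Initial       5.849     0.07373
  Change      0.01984    -0.01322
  Equil         5.869     0.06051
  solve Keq expr → x = -0.006612; check Q = 1.8110e-05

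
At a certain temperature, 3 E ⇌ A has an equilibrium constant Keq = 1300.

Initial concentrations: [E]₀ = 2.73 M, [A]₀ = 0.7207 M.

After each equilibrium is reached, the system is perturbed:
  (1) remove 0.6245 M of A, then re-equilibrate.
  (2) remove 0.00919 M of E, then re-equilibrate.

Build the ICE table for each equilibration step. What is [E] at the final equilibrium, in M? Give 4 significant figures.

[E]_eq = 0.09079 M

Q₀ = 0.03542 vs Keq = 1300 ⇒ Q<K, forward
Step 1:
                  E         A
  init         2.73    0.7207
  Δ          -2.623    0.8743
  eq         0.1071     1.595
  solve Keq expr → x = 0.8743; check Q = 1300
Then remove 0.6245 M of A.
Step 2:
                  E         A
  init       0.1071    0.9705
  Δ        -0.01617   0.00539
  eq        0.09088    0.9759
  solve Keq expr → x = 0.00539; check Q = 1300
Then remove 0.00919 M of E.
Step 3:
                  E         A
  init      0.08169    0.9759
  Δ        0.009096 -0.003032
  eq        0.09079    0.9729
  solve Keq expr → x = -0.003032; check Q = 1300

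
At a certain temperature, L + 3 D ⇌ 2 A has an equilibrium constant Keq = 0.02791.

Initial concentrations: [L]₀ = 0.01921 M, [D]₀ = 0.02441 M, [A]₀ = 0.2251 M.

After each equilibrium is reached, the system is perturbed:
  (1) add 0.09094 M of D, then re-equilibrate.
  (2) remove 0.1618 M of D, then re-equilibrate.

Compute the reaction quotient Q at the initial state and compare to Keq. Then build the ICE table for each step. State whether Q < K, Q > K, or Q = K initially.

Q₀ = 1.8135e+05; Q > K (proceeds reverse)

Q₀ = 1.8135e+05 vs Keq = 0.02791 ⇒ Q>K, reverse
Step 1:
                   L          D          A
  init       0.01921    0.02441     0.2251
  Δ           0.1066     0.3197    -0.2131
  eq          0.1258     0.3441    0.01196
  solve Keq expr → x = -0.1066; check Q = 0.02791
Then add 0.09094 M of D.
Step 2:
                   L          D          A
  init        0.1258     0.4351    0.01196
  Δ        -0.002249  -0.006748   0.004499
  eq          0.1235     0.4283    0.01646
  solve Keq expr → x = 0.002249; check Q = 0.02791
Then remove 0.1618 M of D.
Step 3:
                   L          D          A
  init        0.1235     0.2665    0.01646
  Δ         0.003858    0.01157  -0.007715
  eq          0.1274     0.2781   0.008744
  solve Keq expr → x = -0.003858; check Q = 0.02791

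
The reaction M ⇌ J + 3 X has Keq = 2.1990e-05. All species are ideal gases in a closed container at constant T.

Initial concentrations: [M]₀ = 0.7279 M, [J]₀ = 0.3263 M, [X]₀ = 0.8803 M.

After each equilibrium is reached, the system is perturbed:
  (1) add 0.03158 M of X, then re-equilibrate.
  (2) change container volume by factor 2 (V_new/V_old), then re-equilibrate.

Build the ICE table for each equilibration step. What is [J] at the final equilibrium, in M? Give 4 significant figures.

[J]_eq = 0.03395 M

Q₀ = 0.3058 vs Keq = 2.1990e-05 ⇒ Q>K, reverse
Step 1:
                    M           J           X
  I            0.7279      0.3263      0.8803
  C            0.2692     -0.2692     -0.8076
  E            0.9971      0.0571     0.07269
  solve Keq expr → x = -0.2692; check Q = 2.1990e-05
Then add 0.03158 M of X.
Step 2:
                    M           J           X
  I            0.9971      0.0571      0.1043
  C           0.00902    -0.00902    -0.02706
  E             1.006     0.04808     0.07721
  solve Keq expr → x = -0.00902; check Q = 2.1990e-05
Then change container volume by factor 2 (V_new/V_old).
Step 3:
                    M           J           X
  I            0.5031     0.02404      0.0386
  C         -0.009917    0.009917     0.02975
  E            0.4931     0.03395     0.06835
  solve Keq expr → x = 0.009917; check Q = 2.1990e-05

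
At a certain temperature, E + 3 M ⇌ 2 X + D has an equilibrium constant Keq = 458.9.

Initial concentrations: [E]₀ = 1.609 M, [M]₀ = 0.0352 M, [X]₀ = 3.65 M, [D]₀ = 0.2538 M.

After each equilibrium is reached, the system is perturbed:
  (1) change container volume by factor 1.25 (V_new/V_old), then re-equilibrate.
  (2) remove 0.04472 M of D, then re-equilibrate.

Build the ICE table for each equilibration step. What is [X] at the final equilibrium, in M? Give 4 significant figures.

[X]_eq = 2.859 M

Q₀ = 4.8183e+04 vs Keq = 458.9 ⇒ Q>K, reverse
Step 1:
                   E          M          X          D
  I            1.609     0.0352       3.65     0.2538
  C          0.03942     0.1183   -0.07884   -0.03942
  E            1.648     0.1535      3.571     0.2144
  solve Keq expr → x = -0.03942; check Q = 458.9
Then change container volume by factor 1.25 (V_new/V_old).
Step 2:
                   E          M          X          D
  I            1.319     0.1228      2.857     0.1715
  C         0.002827   0.008482  -0.005655  -0.002827
  E            1.322     0.1313      2.851     0.1687
  solve Keq expr → x = -0.002827; check Q = 458.9
Then remove 0.04472 M of D.
Step 3:
                   E          M          X          D
  I            1.322     0.1313      2.851      0.124
  C        -0.003766    -0.0113   0.007531   0.003766
  E            1.318       0.12      2.859     0.1277
  solve Keq expr → x = 0.003766; check Q = 458.9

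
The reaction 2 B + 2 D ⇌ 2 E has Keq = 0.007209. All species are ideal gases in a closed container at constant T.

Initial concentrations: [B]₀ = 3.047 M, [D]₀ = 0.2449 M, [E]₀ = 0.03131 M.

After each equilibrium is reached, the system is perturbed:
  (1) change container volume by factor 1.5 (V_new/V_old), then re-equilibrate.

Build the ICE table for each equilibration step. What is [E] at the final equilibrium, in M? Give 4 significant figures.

Q₀ = 0.001761 vs Keq = 0.007209 ⇒ Q<K, forward
Step 1:
                    B           D           E
  I             3.047      0.2449     0.03131
  C          -0.02509    -0.02509     0.02509
  E             3.022      0.2198      0.0564
  solve Keq expr → x = 0.01254; check Q = 0.007209
Then change container volume by factor 1.5 (V_new/V_old).
Step 2:
                    B           D           E
  I             2.015      0.1465      0.0376
  C           0.01058     0.01058    -0.01058
  E             2.025      0.1571     0.02702
  solve Keq expr → x = -0.005291; check Q = 0.007209

[E]_eq = 0.02702 M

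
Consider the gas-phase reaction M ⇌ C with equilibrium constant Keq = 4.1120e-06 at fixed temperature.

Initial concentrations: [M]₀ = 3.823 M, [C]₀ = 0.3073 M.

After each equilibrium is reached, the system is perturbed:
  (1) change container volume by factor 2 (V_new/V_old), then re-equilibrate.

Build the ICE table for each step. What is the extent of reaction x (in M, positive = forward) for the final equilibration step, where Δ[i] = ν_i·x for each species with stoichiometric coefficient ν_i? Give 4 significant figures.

x = 0 M

Q₀ = 0.08038 vs Keq = 4.1120e-06 ⇒ Q>K, reverse
Step 1:
                    M           C
  I             3.823      0.3073
  C            0.3073     -0.3073
  E              4.13  1.6984e-05
  solve Keq expr → x = -0.3073; check Q = 4.1120e-06
Then change container volume by factor 2 (V_new/V_old).
Step 2:
                    M           C
  I             2.065  8.4919e-06
  C                 0           0
  E             2.065  8.4919e-06
  solve Keq expr → x = 0; check Q = 4.1120e-06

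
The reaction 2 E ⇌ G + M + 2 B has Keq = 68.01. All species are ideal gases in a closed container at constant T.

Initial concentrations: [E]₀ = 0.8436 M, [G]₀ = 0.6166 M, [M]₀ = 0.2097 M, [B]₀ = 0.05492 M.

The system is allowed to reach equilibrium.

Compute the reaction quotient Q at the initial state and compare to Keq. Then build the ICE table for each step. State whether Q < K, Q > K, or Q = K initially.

Q₀ = 5.4801e-04 vs Keq = 68.01 ⇒ Q<K, forward
Step 1:
                  E         G         M         B
  I          0.8436    0.6166    0.2097   0.05492
  C         -0.7669    0.3834    0.3834    0.7669
  E         0.07674         1    0.5931    0.8218
  solve Keq expr → x = 0.3834; check Q = 68.01

Q₀ = 5.4801e-04; Q < K (proceeds forward)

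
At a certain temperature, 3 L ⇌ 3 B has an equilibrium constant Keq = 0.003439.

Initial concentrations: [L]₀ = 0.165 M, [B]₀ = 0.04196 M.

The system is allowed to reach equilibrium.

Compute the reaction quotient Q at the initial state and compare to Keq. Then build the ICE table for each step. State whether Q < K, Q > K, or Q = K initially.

Q₀ = 0.01645 vs Keq = 0.003439 ⇒ Q>K, reverse
Step 1:
                   L          B
  init         0.165    0.04196
  Δ          0.01482   -0.01482
  eq          0.1798    0.02714
  solve Keq expr → x = -0.004939; check Q = 0.003439

Q₀ = 0.01645; Q > K (proceeds reverse)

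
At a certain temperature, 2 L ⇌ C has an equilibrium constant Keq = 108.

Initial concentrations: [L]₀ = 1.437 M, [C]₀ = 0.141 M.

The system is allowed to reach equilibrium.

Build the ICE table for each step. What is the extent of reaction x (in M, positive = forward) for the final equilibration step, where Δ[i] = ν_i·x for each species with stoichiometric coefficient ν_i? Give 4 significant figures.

Q₀ = 0.06828 vs Keq = 108 ⇒ Q<K, forward
Step 1:
                    L           C
  I             1.437       0.141
  C             -1.35       0.675
  E           0.08692       0.816
  solve Keq expr → x = 0.675; check Q = 108

x = 0.675 M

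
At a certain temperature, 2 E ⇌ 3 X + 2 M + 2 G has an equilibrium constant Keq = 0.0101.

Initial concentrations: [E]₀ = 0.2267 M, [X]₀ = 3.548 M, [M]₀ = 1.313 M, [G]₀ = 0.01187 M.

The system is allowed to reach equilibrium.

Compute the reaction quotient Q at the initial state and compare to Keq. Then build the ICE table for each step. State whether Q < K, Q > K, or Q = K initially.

Q₀ = 0.2111; Q > K (proceeds reverse)

Q₀ = 0.2111 vs Keq = 0.0101 ⇒ Q>K, reverse
Step 1:
                   E          X          M          G
  init        0.2267      3.548      1.313    0.01187
  Δ         0.009134    -0.0137  -0.009134  -0.009134
  eq          0.2358      3.534      1.304   0.002736
  solve Keq expr → x = -0.004567; check Q = 0.0101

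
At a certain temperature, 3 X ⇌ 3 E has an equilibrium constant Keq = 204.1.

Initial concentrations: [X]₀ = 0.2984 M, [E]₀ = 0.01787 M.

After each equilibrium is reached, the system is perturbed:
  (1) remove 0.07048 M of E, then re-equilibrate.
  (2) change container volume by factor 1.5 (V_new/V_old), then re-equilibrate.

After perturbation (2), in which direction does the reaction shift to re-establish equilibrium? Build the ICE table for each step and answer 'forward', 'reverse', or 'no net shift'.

Direction: no net shift

Q₀ = 2.1477e-04 vs Keq = 204.1 ⇒ Q<K, forward
Step 1:
                  X         E
  init       0.2984   0.01787
  Δ         -0.2525    0.2525
  eq        0.04592    0.2704
  solve Keq expr → x = 0.08416; check Q = 204.1
Then remove 0.07048 M of E.
Step 2:
                  X         E
  init      0.04592    0.1999
  Δ        -0.01023   0.01023
  eq        0.03569    0.2101
  solve Keq expr → x = 0.003411; check Q = 204.1
Then change container volume by factor 1.5 (V_new/V_old).
Step 3:
                  X         E
  init      0.02379    0.1401
  Δ               0         0
  eq        0.02379    0.1401
  solve Keq expr → x = 0; check Q = 204.1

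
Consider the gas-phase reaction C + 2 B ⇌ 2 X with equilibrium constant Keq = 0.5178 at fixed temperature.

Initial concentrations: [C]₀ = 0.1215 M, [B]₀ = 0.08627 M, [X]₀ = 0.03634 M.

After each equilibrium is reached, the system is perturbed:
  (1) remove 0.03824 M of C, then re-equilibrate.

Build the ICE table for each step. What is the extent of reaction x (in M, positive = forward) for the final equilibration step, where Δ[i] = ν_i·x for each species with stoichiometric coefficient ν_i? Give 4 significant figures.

Q₀ = 1.46 vs Keq = 0.5178 ⇒ Q>K, reverse
Step 1:
                  C         B         X
  Initial    0.1215   0.08627   0.03634
  Change   0.005652    0.0113   -0.0113
  Equil      0.1272   0.09757   0.02504
  solve Keq expr → x = -0.005652; check Q = 0.5178
Then remove 0.03824 M of C.
Step 2:
                  C         B         X
  Initial   0.08891   0.09757   0.02504
  Change   0.001608  0.003216 -0.003216
  Equil     0.09052    0.1008   0.02182
  solve Keq expr → x = -0.001608; check Q = 0.5178

x = -0.001608 M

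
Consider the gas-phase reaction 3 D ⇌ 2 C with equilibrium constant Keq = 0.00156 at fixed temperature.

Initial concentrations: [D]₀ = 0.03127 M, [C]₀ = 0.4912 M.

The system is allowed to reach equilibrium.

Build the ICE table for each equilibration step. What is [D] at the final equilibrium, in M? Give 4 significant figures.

Q₀ = 7891 vs Keq = 0.00156 ⇒ Q>K, reverse
Step 1:
                   D          C
  I          0.03127     0.4912
  C           0.6998    -0.4665
  E            0.731    0.02469
  solve Keq expr → x = -0.2333; check Q = 0.00156

[D]_eq = 0.731 M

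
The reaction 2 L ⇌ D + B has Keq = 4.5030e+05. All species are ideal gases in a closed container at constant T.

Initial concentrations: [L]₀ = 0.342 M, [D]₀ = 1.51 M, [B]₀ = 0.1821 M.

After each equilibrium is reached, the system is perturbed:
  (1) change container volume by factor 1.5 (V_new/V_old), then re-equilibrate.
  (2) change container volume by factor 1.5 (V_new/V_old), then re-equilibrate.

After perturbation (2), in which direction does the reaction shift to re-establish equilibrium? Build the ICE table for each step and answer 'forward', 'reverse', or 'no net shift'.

Q₀ = 2.351 vs Keq = 4.5030e+05 ⇒ Q<K, forward
Step 1:
                  L         D         B
  init        0.342      1.51    0.1821
  Δ         -0.3409    0.1704    0.1704
  eq       0.001147      1.68    0.3525
  solve Keq expr → x = 0.1704; check Q = 4.5030e+05
Then change container volume by factor 1.5 (V_new/V_old).
Step 2:
                  L         D         B
  init    7.6465e-04      1.12     0.235
  Δ               0         0         0
  eq      7.6465e-04      1.12     0.235
  solve Keq expr → x = 0; check Q = 4.5030e+05
Then change container volume by factor 1.5 (V_new/V_old).
Step 3:
                  L         D         B
  init    5.0977e-04    0.7469    0.1567
  Δ               0         0         0
  eq      5.0977e-04    0.7469    0.1567
  solve Keq expr → x = 0; check Q = 4.5030e+05

Direction: no net shift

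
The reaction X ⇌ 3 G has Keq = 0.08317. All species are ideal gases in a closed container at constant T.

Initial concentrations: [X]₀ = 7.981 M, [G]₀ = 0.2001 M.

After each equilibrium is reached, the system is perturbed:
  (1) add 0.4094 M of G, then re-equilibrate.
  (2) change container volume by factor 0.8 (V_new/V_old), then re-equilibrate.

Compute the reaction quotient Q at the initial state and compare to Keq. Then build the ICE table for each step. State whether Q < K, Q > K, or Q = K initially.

Q₀ = 0.001004 vs Keq = 0.08317 ⇒ Q<K, forward
Step 1:
                  X         G
  Initial     7.981    0.2001
  Change    -0.2214    0.6641
  Equil        7.76    0.8642
  solve Keq expr → x = 0.2214; check Q = 0.08317
Then add 0.4094 M of G.
Step 2:
                  X         G
  Initial      7.76     1.274
  Change     0.1348   -0.4044
  Equil       7.894    0.8692
  solve Keq expr → x = -0.1348; check Q = 0.08317
Then change container volume by factor 0.8 (V_new/V_old).
Step 3:
                  X         G
  Initial     9.868     1.086
  Change    0.04954   -0.1486
  Equil       9.918    0.9378
  solve Keq expr → x = -0.04954; check Q = 0.08317

Q₀ = 0.001004; Q < K (proceeds forward)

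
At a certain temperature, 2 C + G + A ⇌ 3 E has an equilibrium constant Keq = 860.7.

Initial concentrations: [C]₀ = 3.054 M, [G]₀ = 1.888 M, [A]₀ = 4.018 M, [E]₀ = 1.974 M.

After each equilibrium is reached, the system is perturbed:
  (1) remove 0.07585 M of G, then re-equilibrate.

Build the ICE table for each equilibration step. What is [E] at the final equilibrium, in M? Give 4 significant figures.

[E]_eq = 5.92 M

Q₀ = 0.1087 vs Keq = 860.7 ⇒ Q<K, forward
Step 1:
                    C           G           A           E
  Initial       3.054       1.888       4.018       1.974
  Change       -2.652      -1.326      -1.326       3.978
  Equil        0.4023      0.5621       2.692       5.952
  solve Keq expr → x = 1.326; check Q = 860.7
Then remove 0.07585 M of G.
Step 2:
                    C           G           A           E
  Initial      0.4023      0.4863       2.692       5.952
  Change       0.0213     0.01065     0.01065    -0.03195
  Equil        0.4236      0.4969       2.703        5.92
  solve Keq expr → x = -0.01065; check Q = 860.7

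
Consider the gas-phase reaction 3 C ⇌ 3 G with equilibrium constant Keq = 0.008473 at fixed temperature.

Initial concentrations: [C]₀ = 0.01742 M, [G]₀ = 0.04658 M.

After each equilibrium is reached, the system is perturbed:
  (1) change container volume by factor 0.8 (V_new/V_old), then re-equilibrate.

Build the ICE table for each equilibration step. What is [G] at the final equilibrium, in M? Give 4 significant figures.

Q₀ = 19.12 vs Keq = 0.008473 ⇒ Q>K, reverse
Step 1:
                  C         G
  I         0.01742   0.04658
  C         0.03574  -0.03574
  E         0.05316   0.01084
  solve Keq expr → x = -0.01191; check Q = 0.008473
Then change container volume by factor 0.8 (V_new/V_old).
Step 2:
                  C         G
  I         0.06645   0.01355
  C               0         0
  E         0.06645   0.01355
  solve Keq expr → x = 0; check Q = 0.008473

[G]_eq = 0.01355 M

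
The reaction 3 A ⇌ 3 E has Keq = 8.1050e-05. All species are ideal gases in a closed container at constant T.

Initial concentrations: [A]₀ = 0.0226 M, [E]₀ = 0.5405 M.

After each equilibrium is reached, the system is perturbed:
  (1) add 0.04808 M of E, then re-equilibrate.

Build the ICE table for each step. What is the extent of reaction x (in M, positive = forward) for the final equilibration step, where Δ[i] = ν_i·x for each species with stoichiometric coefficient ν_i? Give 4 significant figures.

x = -0.01536 M

Q₀ = 1.3679e+04 vs Keq = 8.1050e-05 ⇒ Q>K, reverse
Step 1:
                   A          E
  I           0.0226     0.5405
  C           0.5171    -0.5171
  E           0.5397    0.02336
  solve Keq expr → x = -0.1724; check Q = 8.1050e-05
Then add 0.04808 M of E.
Step 2:
                   A          E
  I           0.5397    0.07144
  C          0.04609   -0.04609
  E           0.5858    0.02535
  solve Keq expr → x = -0.01536; check Q = 8.1050e-05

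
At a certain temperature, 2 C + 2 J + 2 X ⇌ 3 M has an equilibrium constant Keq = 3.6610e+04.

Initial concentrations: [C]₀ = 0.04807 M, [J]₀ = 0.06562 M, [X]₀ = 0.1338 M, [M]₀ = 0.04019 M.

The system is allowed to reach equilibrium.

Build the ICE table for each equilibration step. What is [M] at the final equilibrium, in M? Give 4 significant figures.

[M]_eq = 0.0762 M

Q₀ = 364.4 vs Keq = 3.6610e+04 ⇒ Q<K, forward
Step 1:
                    C           J           X           M
  I           0.04807     0.06562      0.1338     0.04019
  C          -0.02401    -0.02401    -0.02401     0.03601
  E           0.02406     0.04161      0.1098      0.0762
  solve Keq expr → x = 0.012; check Q = 3.6610e+04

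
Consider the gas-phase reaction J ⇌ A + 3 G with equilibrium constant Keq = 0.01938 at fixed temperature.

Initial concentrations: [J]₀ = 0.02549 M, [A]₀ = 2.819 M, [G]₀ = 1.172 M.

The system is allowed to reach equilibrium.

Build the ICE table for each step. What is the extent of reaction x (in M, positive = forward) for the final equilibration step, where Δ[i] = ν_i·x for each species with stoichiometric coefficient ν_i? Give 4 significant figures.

Q₀ = 178 vs Keq = 0.01938 ⇒ Q>K, reverse
Step 1:
                  J         A         G
  init      0.02549     2.819     1.172
  Δ          0.3432   -0.3432     -1.03
  eq         0.3687     2.476    0.1424
  solve Keq expr → x = -0.3432; check Q = 0.01938

x = -0.3432 M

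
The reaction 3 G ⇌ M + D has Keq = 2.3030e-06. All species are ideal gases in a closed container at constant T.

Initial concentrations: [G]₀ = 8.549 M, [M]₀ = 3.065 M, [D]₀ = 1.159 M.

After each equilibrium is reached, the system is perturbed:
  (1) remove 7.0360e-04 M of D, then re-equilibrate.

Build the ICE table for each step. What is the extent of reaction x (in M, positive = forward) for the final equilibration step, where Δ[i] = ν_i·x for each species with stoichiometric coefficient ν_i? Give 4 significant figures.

Q₀ = 0.005685 vs Keq = 2.3030e-06 ⇒ Q>K, reverse
Step 1:
                    G           M           D
  init          8.549       3.065       1.159
  Δ             3.471      -1.157      -1.157
  eq            12.02       1.908    0.002096
  solve Keq expr → x = -1.157; check Q = 2.3030e-06
Then remove 7.0360e-04 M of D.
Step 2:
                    G           M           D
  init          12.02       1.908    0.001392
  Δ         -0.002105  7.0173e-04  7.0173e-04
  eq            12.02       1.909    0.002094
  solve Keq expr → x = 7.0173e-04; check Q = 2.3030e-06

x = 7.0173e-04 M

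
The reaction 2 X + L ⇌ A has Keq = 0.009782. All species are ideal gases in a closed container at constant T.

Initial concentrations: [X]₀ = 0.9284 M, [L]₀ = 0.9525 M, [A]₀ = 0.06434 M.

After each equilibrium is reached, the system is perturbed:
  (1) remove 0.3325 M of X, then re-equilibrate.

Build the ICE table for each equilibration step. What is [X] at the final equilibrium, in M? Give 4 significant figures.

Q₀ = 0.07837 vs Keq = 0.009782 ⇒ Q>K, reverse
Step 1:
                    X           L           A
  I            0.9284      0.9525     0.06434
  C            0.1076     0.05378    -0.05378
  E             1.036       1.006     0.01056
  solve Keq expr → x = -0.05378; check Q = 0.009782
Then remove 0.3325 M of X.
Step 2:
                    X           L           A
  I            0.7035       1.006     0.01056
  C           0.01102    0.005512   -0.005512
  E            0.7145       1.012    0.005052
  solve Keq expr → x = -0.005512; check Q = 0.009782

[X]_eq = 0.7145 M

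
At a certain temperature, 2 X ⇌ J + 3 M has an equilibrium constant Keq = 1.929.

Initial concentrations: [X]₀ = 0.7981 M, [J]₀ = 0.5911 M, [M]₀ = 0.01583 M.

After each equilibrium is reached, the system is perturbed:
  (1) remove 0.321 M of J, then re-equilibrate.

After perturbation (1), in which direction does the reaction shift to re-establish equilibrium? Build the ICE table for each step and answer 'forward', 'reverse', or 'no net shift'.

Q₀ = 3.6812e-06 vs Keq = 1.929 ⇒ Q<K, forward
Step 1:
                   X          J          M
  I           0.7981     0.5911    0.01583
  C          -0.4391     0.2195     0.6586
  E            0.359     0.8106     0.6744
  solve Keq expr → x = 0.2195; check Q = 1.929
Then remove 0.321 M of J.
Step 2:
                   X          J          M
  I            0.359     0.4896     0.6744
  C         -0.03792    0.01896    0.05688
  E           0.3211     0.5086     0.7313
  solve Keq expr → x = 0.01896; check Q = 1.929

Direction: forward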